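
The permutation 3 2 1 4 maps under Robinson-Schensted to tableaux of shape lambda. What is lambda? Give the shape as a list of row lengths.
Row-insert each entry into an empty tableau.

After inserting 3: P = [[3]].
After inserting 2: P = [[2], [3]].
After inserting 1: P = [[1], [2], [3]].
After inserting 4: P = [[1, 4], [2], [3]].

The final insertion tableau P = [[1, 4], [2], [3]] has shape [2, 1, 1].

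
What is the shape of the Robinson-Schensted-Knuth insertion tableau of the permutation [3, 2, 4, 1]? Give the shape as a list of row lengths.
[2, 1, 1]

RSK row insertion gives P = [[1, 4], [2], [3]], which has shape [2, 1, 1].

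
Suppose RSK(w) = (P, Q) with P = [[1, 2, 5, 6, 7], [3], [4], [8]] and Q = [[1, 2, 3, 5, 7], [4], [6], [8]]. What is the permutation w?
1 4 8 5 6 3 7 2

Reverse RSK: for i = n, n-1, ..., 1, locate i in Q, remove the corresponding corner cell from P, and reverse-bump its entry up through P; the value ejected from row 1 is w(i).

So w = 1 4 8 5 6 3 7 2.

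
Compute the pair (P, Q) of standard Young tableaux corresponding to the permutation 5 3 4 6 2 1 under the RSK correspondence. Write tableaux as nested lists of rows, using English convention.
P = [[1, 4, 6], [2], [3], [5]], Q = [[1, 3, 4], [2], [5], [6]]

Insert each entry of the permutation into P by Schensted row insertion, recording in Q the position of each new cell.

Insert 5: appended to row 1. P = [[5]].
Insert 3: 3 bumps 5 from row 1; 5 starts row 2. P = [[3], [5]].
Insert 4: appended to row 1. P = [[3, 4], [5]].
Insert 6: appended to row 1. P = [[3, 4, 6], [5]].
Insert 2: 2 bumps 3 from row 1; 3 bumps 5 from row 2; 5 starts row 3. P = [[2, 4, 6], [3], [5]].
Insert 1: 1 bumps 2 from row 1; 2 bumps 3 from row 2; 3 bumps 5 from row 3; 5 starts row 4. P = [[1, 4, 6], [2], [3], [5]].

So P = [[1, 4, 6], [2], [3], [5]], Q = [[1, 3, 4], [2], [5], [6]].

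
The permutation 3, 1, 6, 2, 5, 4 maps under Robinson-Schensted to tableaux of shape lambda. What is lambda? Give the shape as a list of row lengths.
[3, 2, 1]

Row-insert each entry into an empty tableau.

After inserting 3: P = [[3]].
After inserting 1: P = [[1], [3]].
After inserting 6: P = [[1, 6], [3]].
After inserting 2: P = [[1, 2], [3, 6]].
After inserting 5: P = [[1, 2, 5], [3, 6]].
After inserting 4: P = [[1, 2, 4], [3, 5], [6]].

The final insertion tableau P = [[1, 2, 4], [3, 5], [6]] has shape [3, 2, 1].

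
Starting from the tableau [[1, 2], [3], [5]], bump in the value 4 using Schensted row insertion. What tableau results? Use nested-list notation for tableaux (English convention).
[[1, 2, 4], [3], [5]]

4 is larger than every entry of row 1, so it is appended to row 1. The new tableau is [[1, 2, 4], [3], [5]].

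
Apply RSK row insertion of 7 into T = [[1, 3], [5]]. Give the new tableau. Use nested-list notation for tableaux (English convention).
[[1, 3, 7], [5]]

7 is larger than every entry of row 1, so it is appended to row 1. The new tableau is [[1, 3, 7], [5]].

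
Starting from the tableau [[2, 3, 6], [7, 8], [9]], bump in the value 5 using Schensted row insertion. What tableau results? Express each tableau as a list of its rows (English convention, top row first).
In row 1, 5 replaces 6 (the leftmost entry greater than 5); 6 is bumped to row 2. In row 2, 6 replaces 7 (the leftmost entry greater than 6); 7 is bumped to row 3. In row 3, 7 replaces 9 (the leftmost entry greater than 7); 9 is bumped to row 4. 9 starts a new row 4. The new tableau is [[2, 3, 5], [6, 8], [7], [9]].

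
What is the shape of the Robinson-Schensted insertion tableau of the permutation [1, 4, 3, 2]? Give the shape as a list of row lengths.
[2, 1, 1]

Row-insert each entry into an empty tableau.

After inserting 1: P = [[1]].
After inserting 4: P = [[1, 4]].
After inserting 3: P = [[1, 3], [4]].
After inserting 2: P = [[1, 2], [3], [4]].

The final insertion tableau P = [[1, 2], [3], [4]] has shape [2, 1, 1].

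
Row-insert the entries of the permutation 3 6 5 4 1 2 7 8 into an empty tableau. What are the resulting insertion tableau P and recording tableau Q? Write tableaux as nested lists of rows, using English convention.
P = [[1, 2, 7, 8], [3, 4], [5], [6]], Q = [[1, 2, 7, 8], [3, 6], [4], [5]]

Insert each entry of the permutation into P by Schensted row insertion, recording in Q the position of each new cell.

Insert 3: appended to row 1. P = [[3]].
Insert 6: appended to row 1. P = [[3, 6]].
Insert 5: 5 bumps 6 from row 1; 6 starts row 2. P = [[3, 5], [6]].
Insert 4: 4 bumps 5 from row 1; 5 bumps 6 from row 2; 6 starts row 3. P = [[3, 4], [5], [6]].
Insert 1: 1 bumps 3 from row 1; 3 bumps 5 from row 2; 5 bumps 6 from row 3; 6 starts row 4. P = [[1, 4], [3], [5], [6]].
Insert 2: 2 bumps 4 from row 1; 4 appends to row 2. P = [[1, 2], [3, 4], [5], [6]].
Insert 7: appended to row 1. P = [[1, 2, 7], [3, 4], [5], [6]].
Insert 8: appended to row 1. P = [[1, 2, 7, 8], [3, 4], [5], [6]].

So P = [[1, 2, 7, 8], [3, 4], [5], [6]], Q = [[1, 2, 7, 8], [3, 6], [4], [5]].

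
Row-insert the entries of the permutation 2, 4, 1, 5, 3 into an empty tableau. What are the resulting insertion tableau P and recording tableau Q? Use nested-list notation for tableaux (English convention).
P = [[1, 3, 5], [2, 4]], Q = [[1, 2, 4], [3, 5]]

Insert each entry of the permutation into P by Schensted row insertion, recording in Q the position of each new cell.

Insert 2: appended to row 1. P = [[2]].
Insert 4: appended to row 1. P = [[2, 4]].
Insert 1: 1 bumps 2 from row 1; 2 starts row 2. P = [[1, 4], [2]].
Insert 5: appended to row 1. P = [[1, 4, 5], [2]].
Insert 3: 3 bumps 4 from row 1; 4 appends to row 2. P = [[1, 3, 5], [2, 4]].

So P = [[1, 3, 5], [2, 4]], Q = [[1, 2, 4], [3, 5]].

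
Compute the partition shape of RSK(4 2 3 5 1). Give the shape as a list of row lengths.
[3, 1, 1]

Row-insert each entry into an empty tableau.

After inserting 4: P = [[4]].
After inserting 2: P = [[2], [4]].
After inserting 3: P = [[2, 3], [4]].
After inserting 5: P = [[2, 3, 5], [4]].
After inserting 1: P = [[1, 3, 5], [2], [4]].

The final insertion tableau P = [[1, 3, 5], [2], [4]] has shape [3, 1, 1].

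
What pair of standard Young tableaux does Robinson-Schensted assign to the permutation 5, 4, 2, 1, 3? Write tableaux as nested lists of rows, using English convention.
Insert each entry of the permutation into P by Schensted row insertion, recording in Q the position of each new cell.

Insert 5: appended to row 1. P = [[5]], Q = [[1]].
Insert 4: 4 bumps 5 from row 1; 5 starts row 2. P = [[4], [5]], Q = [[1], [2]].
Insert 2: 2 bumps 4 from row 1; 4 bumps 5 from row 2; 5 starts row 3. P = [[2], [4], [5]], Q = [[1], [2], [3]].
Insert 1: 1 bumps 2 from row 1; 2 bumps 4 from row 2; 4 bumps 5 from row 3; 5 starts row 4. P = [[1], [2], [4], [5]], Q = [[1], [2], [3], [4]].
Insert 3: appended to row 1. P = [[1, 3], [2], [4], [5]], Q = [[1, 5], [2], [3], [4]].

So P = [[1, 3], [2], [4], [5]], Q = [[1, 5], [2], [3], [4]].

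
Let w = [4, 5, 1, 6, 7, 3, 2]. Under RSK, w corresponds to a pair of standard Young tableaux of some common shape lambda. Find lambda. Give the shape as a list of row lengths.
Row-insert each entry into an empty tableau.

After inserting 4: P = [[4]].
After inserting 5: P = [[4, 5]].
After inserting 1: P = [[1, 5], [4]].
After inserting 6: P = [[1, 5, 6], [4]].
After inserting 7: P = [[1, 5, 6, 7], [4]].
After inserting 3: P = [[1, 3, 6, 7], [4, 5]].
After inserting 2: P = [[1, 2, 6, 7], [3, 5], [4]].

The final insertion tableau P = [[1, 2, 6, 7], [3, 5], [4]] has shape [4, 2, 1].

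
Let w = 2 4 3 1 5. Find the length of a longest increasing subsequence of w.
3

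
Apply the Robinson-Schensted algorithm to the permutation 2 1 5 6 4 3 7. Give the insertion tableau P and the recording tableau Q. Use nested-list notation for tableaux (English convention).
Insert each entry of the permutation into P by Schensted row insertion, recording in Q the position of each new cell.

Insert 2: appended to row 1. P = [[2]].
Insert 1: 1 bumps 2 from row 1; 2 starts row 2. P = [[1], [2]].
Insert 5: appended to row 1. P = [[1, 5], [2]].
Insert 6: appended to row 1. P = [[1, 5, 6], [2]].
Insert 4: 4 bumps 5 from row 1; 5 appends to row 2. P = [[1, 4, 6], [2, 5]].
Insert 3: 3 bumps 4 from row 1; 4 bumps 5 from row 2; 5 starts row 3. P = [[1, 3, 6], [2, 4], [5]].
Insert 7: appended to row 1. P = [[1, 3, 6, 7], [2, 4], [5]].

So P = [[1, 3, 6, 7], [2, 4], [5]], Q = [[1, 3, 4, 7], [2, 5], [6]].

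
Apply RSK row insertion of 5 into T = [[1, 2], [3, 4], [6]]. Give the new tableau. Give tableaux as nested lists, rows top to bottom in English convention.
[[1, 2, 5], [3, 4], [6]]

5 is larger than every entry of row 1, so it is appended to row 1. The new tableau is [[1, 2, 5], [3, 4], [6]].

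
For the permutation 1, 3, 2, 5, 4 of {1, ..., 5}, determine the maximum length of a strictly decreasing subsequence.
2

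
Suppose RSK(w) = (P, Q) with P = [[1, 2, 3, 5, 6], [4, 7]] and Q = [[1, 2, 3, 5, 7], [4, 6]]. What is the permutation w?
Reverse the RSK construction: for i from n down to 1, find the cell of Q containing i, remove the entry at that cell from P, and reverse-bump it up through P; the value ejected from row 1 is w(i).

Step i=7: Q has 7 at row 1, column 5; remove that cell from P, ejecting 6. So w(7) = 6. P is now [[1, 2, 3, 5], [4, 7]].
Step i=6: Q has 6 at row 2, column 2; remove 7 from row 2 of P and reverse-bump: 7 enters row 1 and ejects 5. So w(6) = 5. P is now [[1, 2, 3, 7], [4]].
Step i=5: Q has 5 at row 1, column 4; remove that cell from P, ejecting 7. So w(5) = 7. P is now [[1, 2, 3], [4]].
Step i=4: Q has 4 at row 2, column 1; remove 4 from row 2 of P and reverse-bump: 4 enters row 1 and ejects 3. So w(4) = 3. P is now [[1, 2, 4]].
Step i=3: Q has 3 at row 1, column 3; remove that cell from P, ejecting 4. So w(3) = 4. P is now [[1, 2]].
Step i=2: Q has 2 at row 1, column 2; remove that cell from P, ejecting 2. So w(2) = 2. P is now [[1]].
Step i=1: Q has 1 at row 1, column 1; remove that cell from P, ejecting 1. So w(1) = 1. P is now [].

So w = 1 2 4 3 7 5 6.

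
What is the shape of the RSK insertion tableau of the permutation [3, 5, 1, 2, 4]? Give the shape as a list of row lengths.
[3, 2]

Row-insert each entry into an empty tableau.

After inserting 3: P = [[3]].
After inserting 5: P = [[3, 5]].
After inserting 1: P = [[1, 5], [3]].
After inserting 2: P = [[1, 2], [3, 5]].
After inserting 4: P = [[1, 2, 4], [3, 5]].

The final insertion tableau P = [[1, 2, 4], [3, 5]] has shape [3, 2].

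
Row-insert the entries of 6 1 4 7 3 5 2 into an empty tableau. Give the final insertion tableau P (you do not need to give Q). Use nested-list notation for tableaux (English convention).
Insert 6: appended to row 1. P = [[6]].
Insert 1: 1 bumps 6 from row 1; 6 starts row 2. P = [[1], [6]].
Insert 4: appended to row 1. P = [[1, 4], [6]].
Insert 7: appended to row 1. P = [[1, 4, 7], [6]].
Insert 3: 3 bumps 4 from row 1; 4 bumps 6 from row 2; 6 starts row 3. P = [[1, 3, 7], [4], [6]].
Insert 5: 5 bumps 7 from row 1; 7 appends to row 2. P = [[1, 3, 5], [4, 7], [6]].
Insert 2: 2 bumps 3 from row 1; 3 bumps 4 from row 2; 4 bumps 6 from row 3; 6 starts row 4. P = [[1, 2, 5], [3, 7], [4], [6]].

So P = [[1, 2, 5], [3, 7], [4], [6]].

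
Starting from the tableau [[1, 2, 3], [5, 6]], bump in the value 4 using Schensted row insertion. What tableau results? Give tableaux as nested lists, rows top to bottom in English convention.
[[1, 2, 3, 4], [5, 6]]

4 is larger than every entry of row 1, so it is appended to row 1. The new tableau is [[1, 2, 3, 4], [5, 6]].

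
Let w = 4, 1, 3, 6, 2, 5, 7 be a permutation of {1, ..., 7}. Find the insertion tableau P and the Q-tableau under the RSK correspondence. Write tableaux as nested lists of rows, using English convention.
P = [[1, 2, 5, 7], [3, 6], [4]], Q = [[1, 3, 4, 7], [2, 6], [5]]

Insert each entry of the permutation into P by Schensted row insertion, recording in Q the position of each new cell.

Insert 4: appended to row 1. P = [[4]], Q = [[1]].
Insert 1: 1 bumps 4 from row 1; 4 starts row 2. P = [[1], [4]], Q = [[1], [2]].
Insert 3: appended to row 1. P = [[1, 3], [4]], Q = [[1, 3], [2]].
Insert 6: appended to row 1. P = [[1, 3, 6], [4]], Q = [[1, 3, 4], [2]].
Insert 2: 2 bumps 3 from row 1; 3 bumps 4 from row 2; 4 starts row 3. P = [[1, 2, 6], [3], [4]], Q = [[1, 3, 4], [2], [5]].
Insert 5: 5 bumps 6 from row 1; 6 appends to row 2. P = [[1, 2, 5], [3, 6], [4]], Q = [[1, 3, 4], [2, 6], [5]].
Insert 7: appended to row 1. P = [[1, 2, 5, 7], [3, 6], [4]], Q = [[1, 3, 4, 7], [2, 6], [5]].

So P = [[1, 2, 5, 7], [3, 6], [4]], Q = [[1, 3, 4, 7], [2, 6], [5]].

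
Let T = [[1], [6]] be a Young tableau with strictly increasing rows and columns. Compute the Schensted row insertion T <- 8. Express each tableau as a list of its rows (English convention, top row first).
[[1, 8], [6]]

8 is larger than every entry of row 1, so it is appended to row 1. The new tableau is [[1, 8], [6]].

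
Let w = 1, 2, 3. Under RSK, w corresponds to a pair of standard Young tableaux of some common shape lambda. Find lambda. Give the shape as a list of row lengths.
RSK row insertion gives P = [[1, 2, 3]], which has shape [3].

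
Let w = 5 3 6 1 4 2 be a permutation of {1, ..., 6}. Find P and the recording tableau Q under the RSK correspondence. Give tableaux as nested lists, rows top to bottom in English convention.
P = [[1, 2], [3, 4], [5, 6]], Q = [[1, 3], [2, 5], [4, 6]]

Insert each entry of the permutation into P by Schensted row insertion, recording in Q the position of each new cell.

Insert 5: appended to row 1. P = [[5]], Q = [[1]].
Insert 3: 3 bumps 5 from row 1; 5 starts row 2. P = [[3], [5]], Q = [[1], [2]].
Insert 6: appended to row 1. P = [[3, 6], [5]], Q = [[1, 3], [2]].
Insert 1: 1 bumps 3 from row 1; 3 bumps 5 from row 2; 5 starts row 3. P = [[1, 6], [3], [5]], Q = [[1, 3], [2], [4]].
Insert 4: 4 bumps 6 from row 1; 6 appends to row 2. P = [[1, 4], [3, 6], [5]], Q = [[1, 3], [2, 5], [4]].
Insert 2: 2 bumps 4 from row 1; 4 bumps 6 from row 2; 6 appends to row 3. P = [[1, 2], [3, 4], [5, 6]], Q = [[1, 3], [2, 5], [4, 6]].

So P = [[1, 2], [3, 4], [5, 6]], Q = [[1, 3], [2, 5], [4, 6]].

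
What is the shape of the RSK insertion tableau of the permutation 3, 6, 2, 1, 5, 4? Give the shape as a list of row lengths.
[2, 2, 2]

Row-insert each entry into an empty tableau.

After inserting 3: P = [[3]].
After inserting 6: P = [[3, 6]].
After inserting 2: P = [[2, 6], [3]].
After inserting 1: P = [[1, 6], [2], [3]].
After inserting 5: P = [[1, 5], [2, 6], [3]].
After inserting 4: P = [[1, 4], [2, 5], [3, 6]].

The final insertion tableau P = [[1, 4], [2, 5], [3, 6]] has shape [2, 2, 2].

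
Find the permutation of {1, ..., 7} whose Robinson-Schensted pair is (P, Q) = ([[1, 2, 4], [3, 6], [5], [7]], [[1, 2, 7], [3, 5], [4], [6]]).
5 7 6 1 3 2 4

Reverse the RSK construction: for i from n down to 1, find the cell of Q containing i, remove the entry at that cell from P, and reverse-bump it up through P; the value ejected from row 1 is w(i).

Step i=7: Q has 7 at row 1, column 3; remove that cell from P, ejecting 4. So w(7) = 4. P is now [[1, 2], [3, 6], [5], [7]].
Step i=6: Q has 6 at row 4, column 1; remove 7 from row 4 of P and reverse-bump: 7 enters row 3 and ejects 5; 5 enters row 2 and ejects 3; 3 enters row 1 and ejects 2. So w(6) = 2. P is now [[1, 3], [5, 6], [7]].
Step i=5: Q has 5 at row 2, column 2; remove 6 from row 2 of P and reverse-bump: 6 enters row 1 and ejects 3. So w(5) = 3. P is now [[1, 6], [5], [7]].
Step i=4: Q has 4 at row 3, column 1; remove 7 from row 3 of P and reverse-bump: 7 enters row 2 and ejects 5; 5 enters row 1 and ejects 1. So w(4) = 1. P is now [[5, 6], [7]].
Step i=3: Q has 3 at row 2, column 1; remove 7 from row 2 of P and reverse-bump: 7 enters row 1 and ejects 6. So w(3) = 6. P is now [[5, 7]].
Step i=2: Q has 2 at row 1, column 2; remove that cell from P, ejecting 7. So w(2) = 7. P is now [[5]].
Step i=1: Q has 1 at row 1, column 1; remove that cell from P, ejecting 5. So w(1) = 5. P is now [].

So w = 5 7 6 1 3 2 4.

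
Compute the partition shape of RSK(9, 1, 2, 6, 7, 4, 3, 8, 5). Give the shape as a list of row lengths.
Row-insert each entry into an empty tableau.

After inserting 9: P = [[9]].
After inserting 1: P = [[1], [9]].
After inserting 2: P = [[1, 2], [9]].
After inserting 6: P = [[1, 2, 6], [9]].
After inserting 7: P = [[1, 2, 6, 7], [9]].
After inserting 4: P = [[1, 2, 4, 7], [6], [9]].
After inserting 3: P = [[1, 2, 3, 7], [4], [6], [9]].
After inserting 8: P = [[1, 2, 3, 7, 8], [4], [6], [9]].
After inserting 5: P = [[1, 2, 3, 5, 8], [4, 7], [6], [9]].

The final insertion tableau P = [[1, 2, 3, 5, 8], [4, 7], [6], [9]] has shape [5, 2, 1, 1].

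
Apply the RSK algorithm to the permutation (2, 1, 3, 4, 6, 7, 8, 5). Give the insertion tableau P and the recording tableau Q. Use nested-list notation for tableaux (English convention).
P = [[1, 3, 4, 5, 7, 8], [2, 6]], Q = [[1, 3, 4, 5, 6, 7], [2, 8]]

Insert each entry of the permutation into P by Schensted row insertion, recording in Q the position of each new cell.

Insert 2: appended to row 1. P = [[2]], Q = [[1]].
Insert 1: 1 bumps 2 from row 1; 2 starts row 2. P = [[1], [2]], Q = [[1], [2]].
Insert 3: appended to row 1. P = [[1, 3], [2]], Q = [[1, 3], [2]].
Insert 4: appended to row 1. P = [[1, 3, 4], [2]], Q = [[1, 3, 4], [2]].
Insert 6: appended to row 1. P = [[1, 3, 4, 6], [2]], Q = [[1, 3, 4, 5], [2]].
Insert 7: appended to row 1. P = [[1, 3, 4, 6, 7], [2]], Q = [[1, 3, 4, 5, 6], [2]].
Insert 8: appended to row 1. P = [[1, 3, 4, 6, 7, 8], [2]], Q = [[1, 3, 4, 5, 6, 7], [2]].
Insert 5: 5 bumps 6 from row 1; 6 appends to row 2. P = [[1, 3, 4, 5, 7, 8], [2, 6]], Q = [[1, 3, 4, 5, 6, 7], [2, 8]].

So P = [[1, 3, 4, 5, 7, 8], [2, 6]], Q = [[1, 3, 4, 5, 6, 7], [2, 8]].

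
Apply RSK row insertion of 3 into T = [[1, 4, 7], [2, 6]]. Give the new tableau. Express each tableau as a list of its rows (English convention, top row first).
In row 1, 3 replaces 4 (the leftmost entry greater than 3); 4 is bumped to row 2. In row 2, 4 replaces 6 (the leftmost entry greater than 4); 6 is bumped to row 3. 6 starts a new row 3. The new tableau is [[1, 3, 7], [2, 4], [6]].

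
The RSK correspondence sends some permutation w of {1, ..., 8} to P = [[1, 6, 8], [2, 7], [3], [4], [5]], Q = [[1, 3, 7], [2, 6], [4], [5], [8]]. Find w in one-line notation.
Reverse the RSK construction: for i from n down to 1, find the cell of Q containing i, remove the entry at that cell from P, and reverse-bump it up through P; the value ejected from row 1 is w(i).

Step i=8: Q has 8 at row 5, column 1; remove 5 from row 5 of P and reverse-bump: 5 enters row 4 and ejects 4; 4 enters row 3 and ejects 3; 3 enters row 2 and ejects 2; 2 enters row 1 and ejects 1. So w(8) = 1. P is now [[2, 6, 8], [3, 7], [4], [5]].
Step i=7: Q has 7 at row 1, column 3; remove that cell from P, ejecting 8. So w(7) = 8. P is now [[2, 6], [3, 7], [4], [5]].
Step i=6: Q has 6 at row 2, column 2; remove 7 from row 2 of P and reverse-bump: 7 enters row 1 and ejects 6. So w(6) = 6. P is now [[2, 7], [3], [4], [5]].
Step i=5: Q has 5 at row 4, column 1; remove 5 from row 4 of P and reverse-bump: 5 enters row 3 and ejects 4; 4 enters row 2 and ejects 3; 3 enters row 1 and ejects 2. So w(5) = 2. P is now [[3, 7], [4], [5]].
Step i=4: Q has 4 at row 3, column 1; remove 5 from row 3 of P and reverse-bump: 5 enters row 2 and ejects 4; 4 enters row 1 and ejects 3. So w(4) = 3. P is now [[4, 7], [5]].
Step i=3: Q has 3 at row 1, column 2; remove that cell from P, ejecting 7. So w(3) = 7. P is now [[4], [5]].
Step i=2: Q has 2 at row 2, column 1; remove 5 from row 2 of P and reverse-bump: 5 enters row 1 and ejects 4. So w(2) = 4. P is now [[5]].
Step i=1: Q has 1 at row 1, column 1; remove that cell from P, ejecting 5. So w(1) = 5. P is now [].

So w = 5 4 7 3 2 6 8 1.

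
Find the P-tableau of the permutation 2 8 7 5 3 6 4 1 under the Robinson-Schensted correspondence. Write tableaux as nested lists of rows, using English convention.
Insert 2: appended to row 1. P = [[2]].
Insert 8: appended to row 1. P = [[2, 8]].
Insert 7: 7 bumps 8 from row 1; 8 starts row 2. P = [[2, 7], [8]].
Insert 5: 5 bumps 7 from row 1; 7 bumps 8 from row 2; 8 starts row 3. P = [[2, 5], [7], [8]].
Insert 3: 3 bumps 5 from row 1; 5 bumps 7 from row 2; 7 bumps 8 from row 3; 8 starts row 4. P = [[2, 3], [5], [7], [8]].
Insert 6: appended to row 1. P = [[2, 3, 6], [5], [7], [8]].
Insert 4: 4 bumps 6 from row 1; 6 appends to row 2. P = [[2, 3, 4], [5, 6], [7], [8]].
Insert 1: 1 bumps 2 from row 1; 2 bumps 5 from row 2; 5 bumps 7 from row 3; 7 bumps 8 from row 4; 8 starts row 5. P = [[1, 3, 4], [2, 6], [5], [7], [8]].

So P = [[1, 3, 4], [2, 6], [5], [7], [8]].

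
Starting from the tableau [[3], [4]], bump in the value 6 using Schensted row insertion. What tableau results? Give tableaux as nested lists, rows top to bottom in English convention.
6 is larger than every entry of row 1, so it is appended to row 1. The new tableau is [[3, 6], [4]].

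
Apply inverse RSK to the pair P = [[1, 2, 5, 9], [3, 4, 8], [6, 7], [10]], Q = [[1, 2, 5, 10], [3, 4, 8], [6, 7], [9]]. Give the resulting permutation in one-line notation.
Reverse the RSK construction: for i from n down to 1, find the cell of Q containing i, remove the entry at that cell from P, and reverse-bump it up through P; the value ejected from row 1 is w(i).

Step i=10: Q has 10 at row 1, column 4; remove that cell from P, ejecting 9. So w(10) = 9. P is now [[1, 2, 5], [3, 4, 8], [6, 7], [10]].
Step i=9: Q has 9 at row 4, column 1; remove 10 from row 4 of P and reverse-bump: 10 enters row 3 and ejects 7; 7 enters row 2 and ejects 4; 4 enters row 1 and ejects 2. So w(9) = 2. P is now [[1, 4, 5], [3, 7, 8], [6, 10]].
Step i=8: Q has 8 at row 2, column 3; remove 8 from row 2 of P and reverse-bump: 8 enters row 1 and ejects 5. So w(8) = 5. P is now [[1, 4, 8], [3, 7], [6, 10]].
Step i=7: Q has 7 at row 3, column 2; remove 10 from row 3 of P and reverse-bump: 10 enters row 2 and ejects 7; 7 enters row 1 and ejects 4. So w(7) = 4. P is now [[1, 7, 8], [3, 10], [6]].
Step i=6: Q has 6 at row 3, column 1; remove 6 from row 3 of P and reverse-bump: 6 enters row 2 and ejects 3; 3 enters row 1 and ejects 1. So w(6) = 1. P is now [[3, 7, 8], [6, 10]].
Step i=5: Q has 5 at row 1, column 3; remove that cell from P, ejecting 8. So w(5) = 8. P is now [[3, 7], [6, 10]].
Step i=4: Q has 4 at row 2, column 2; remove 10 from row 2 of P and reverse-bump: 10 enters row 1 and ejects 7. So w(4) = 7. P is now [[3, 10], [6]].
Step i=3: Q has 3 at row 2, column 1; remove 6 from row 2 of P and reverse-bump: 6 enters row 1 and ejects 3. So w(3) = 3. P is now [[6, 10]].
Step i=2: Q has 2 at row 1, column 2; remove that cell from P, ejecting 10. So w(2) = 10. P is now [[6]].
Step i=1: Q has 1 at row 1, column 1; remove that cell from P, ejecting 6. So w(1) = 6. P is now [].

So w = 6 10 3 7 8 1 4 5 2 9.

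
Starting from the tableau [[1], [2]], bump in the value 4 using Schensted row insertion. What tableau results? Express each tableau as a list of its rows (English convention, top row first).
[[1, 4], [2]]

4 is larger than every entry of row 1, so it is appended to row 1. The new tableau is [[1, 4], [2]].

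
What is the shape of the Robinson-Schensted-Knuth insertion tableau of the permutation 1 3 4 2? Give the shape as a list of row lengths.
Row-insert each entry into an empty tableau.

After inserting 1: P = [[1]].
After inserting 3: P = [[1, 3]].
After inserting 4: P = [[1, 3, 4]].
After inserting 2: P = [[1, 2, 4], [3]].

The final insertion tableau P = [[1, 2, 4], [3]] has shape [3, 1].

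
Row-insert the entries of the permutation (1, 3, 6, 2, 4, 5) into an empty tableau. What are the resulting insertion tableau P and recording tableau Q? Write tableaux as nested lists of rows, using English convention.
P = [[1, 2, 4, 5], [3, 6]], Q = [[1, 2, 3, 6], [4, 5]]

Insert each entry of the permutation into P by Schensted row insertion, recording in Q the position of each new cell.

After inserting 1: P = [[1]].
After inserting 3: P = [[1, 3]].
After inserting 6: P = [[1, 3, 6]].
After inserting 2: P = [[1, 2, 6], [3]].
After inserting 4: P = [[1, 2, 4], [3, 6]].
After inserting 5: P = [[1, 2, 4, 5], [3, 6]].

So P = [[1, 2, 4, 5], [3, 6]], Q = [[1, 2, 3, 6], [4, 5]].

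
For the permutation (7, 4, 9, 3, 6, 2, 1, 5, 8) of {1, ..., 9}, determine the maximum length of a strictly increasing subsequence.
3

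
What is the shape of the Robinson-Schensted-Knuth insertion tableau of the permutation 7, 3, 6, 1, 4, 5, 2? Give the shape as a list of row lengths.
[3, 2, 1, 1]

Row-insert each entry into an empty tableau.

After inserting 7: P = [[7]].
After inserting 3: P = [[3], [7]].
After inserting 6: P = [[3, 6], [7]].
After inserting 1: P = [[1, 6], [3], [7]].
After inserting 4: P = [[1, 4], [3, 6], [7]].
After inserting 5: P = [[1, 4, 5], [3, 6], [7]].
After inserting 2: P = [[1, 2, 5], [3, 4], [6], [7]].

The final insertion tableau P = [[1, 2, 5], [3, 4], [6], [7]] has shape [3, 2, 1, 1].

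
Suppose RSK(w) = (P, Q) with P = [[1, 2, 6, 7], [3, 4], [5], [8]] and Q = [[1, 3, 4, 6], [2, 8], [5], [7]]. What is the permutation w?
Reverse the RSK construction: for i from n down to 1, find the cell of Q containing i, remove the entry at that cell from P, and reverse-bump it up through P; the value ejected from row 1 is w(i).

Step i=8: Q has 8 at row 2, column 2; remove 4 from row 2 of P and reverse-bump: 4 enters row 1 and ejects 2. So w(8) = 2. P is now [[1, 4, 6, 7], [3], [5], [8]].
Step i=7: Q has 7 at row 4, column 1; remove 8 from row 4 of P and reverse-bump: 8 enters row 3 and ejects 5; 5 enters row 2 and ejects 3; 3 enters row 1 and ejects 1. So w(7) = 1. P is now [[3, 4, 6, 7], [5], [8]].
Step i=6: Q has 6 at row 1, column 4; remove that cell from P, ejecting 7. So w(6) = 7. P is now [[3, 4, 6], [5], [8]].
Step i=5: Q has 5 at row 3, column 1; remove 8 from row 3 of P and reverse-bump: 8 enters row 2 and ejects 5; 5 enters row 1 and ejects 4. So w(5) = 4. P is now [[3, 5, 6], [8]].
Step i=4: Q has 4 at row 1, column 3; remove that cell from P, ejecting 6. So w(4) = 6. P is now [[3, 5], [8]].
Step i=3: Q has 3 at row 1, column 2; remove that cell from P, ejecting 5. So w(3) = 5. P is now [[3], [8]].
Step i=2: Q has 2 at row 2, column 1; remove 8 from row 2 of P and reverse-bump: 8 enters row 1 and ejects 3. So w(2) = 3. P is now [[8]].
Step i=1: Q has 1 at row 1, column 1; remove that cell from P, ejecting 8. So w(1) = 8. P is now [].

So w = 8 3 5 6 4 7 1 2.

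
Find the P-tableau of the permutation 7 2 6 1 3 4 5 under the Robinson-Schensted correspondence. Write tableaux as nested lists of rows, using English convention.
Insert 7: appended to row 1. P = [[7]].
Insert 2: 2 bumps 7 from row 1; 7 starts row 2. P = [[2], [7]].
Insert 6: appended to row 1. P = [[2, 6], [7]].
Insert 1: 1 bumps 2 from row 1; 2 bumps 7 from row 2; 7 starts row 3. P = [[1, 6], [2], [7]].
Insert 3: 3 bumps 6 from row 1; 6 appends to row 2. P = [[1, 3], [2, 6], [7]].
Insert 4: appended to row 1. P = [[1, 3, 4], [2, 6], [7]].
Insert 5: appended to row 1. P = [[1, 3, 4, 5], [2, 6], [7]].

So P = [[1, 3, 4, 5], [2, 6], [7]].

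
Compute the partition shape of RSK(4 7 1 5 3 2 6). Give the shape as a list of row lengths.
Row-insert each entry into an empty tableau.

After inserting 4: P = [[4]].
After inserting 7: P = [[4, 7]].
After inserting 1: P = [[1, 7], [4]].
After inserting 5: P = [[1, 5], [4, 7]].
After inserting 3: P = [[1, 3], [4, 5], [7]].
After inserting 2: P = [[1, 2], [3, 5], [4], [7]].
After inserting 6: P = [[1, 2, 6], [3, 5], [4], [7]].

The final insertion tableau P = [[1, 2, 6], [3, 5], [4], [7]] has shape [3, 2, 1, 1].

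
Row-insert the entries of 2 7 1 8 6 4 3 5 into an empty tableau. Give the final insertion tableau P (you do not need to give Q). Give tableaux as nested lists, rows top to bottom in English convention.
P = [[1, 3, 5], [2, 4, 8], [6], [7]]

Insert 2: appended to row 1. P = [[2]].
Insert 7: appended to row 1. P = [[2, 7]].
Insert 1: 1 bumps 2 from row 1; 2 starts row 2. P = [[1, 7], [2]].
Insert 8: appended to row 1. P = [[1, 7, 8], [2]].
Insert 6: 6 bumps 7 from row 1; 7 appends to row 2. P = [[1, 6, 8], [2, 7]].
Insert 4: 4 bumps 6 from row 1; 6 bumps 7 from row 2; 7 starts row 3. P = [[1, 4, 8], [2, 6], [7]].
Insert 3: 3 bumps 4 from row 1; 4 bumps 6 from row 2; 6 bumps 7 from row 3; 7 starts row 4. P = [[1, 3, 8], [2, 4], [6], [7]].
Insert 5: 5 bumps 8 from row 1; 8 appends to row 2. P = [[1, 3, 5], [2, 4, 8], [6], [7]].

So P = [[1, 3, 5], [2, 4, 8], [6], [7]].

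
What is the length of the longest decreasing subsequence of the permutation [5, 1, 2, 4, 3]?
3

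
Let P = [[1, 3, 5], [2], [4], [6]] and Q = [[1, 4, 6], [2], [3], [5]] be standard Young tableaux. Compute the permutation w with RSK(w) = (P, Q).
Reverse the RSK construction: for i from n down to 1, find the cell of Q containing i, remove the entry at that cell from P, and reverse-bump it up through P; the value ejected from row 1 is w(i).

Step i=6: Q has 6 at row 1, column 3; remove that cell from P, ejecting 5. So w(6) = 5. P is now [[1, 3], [2], [4], [6]].
Step i=5: Q has 5 at row 4, column 1; remove 6 from row 4 of P and reverse-bump: 6 enters row 3 and ejects 4; 4 enters row 2 and ejects 2; 2 enters row 1 and ejects 1. So w(5) = 1. P is now [[2, 3], [4], [6]].
Step i=4: Q has 4 at row 1, column 2; remove that cell from P, ejecting 3. So w(4) = 3. P is now [[2], [4], [6]].
Step i=3: Q has 3 at row 3, column 1; remove 6 from row 3 of P and reverse-bump: 6 enters row 2 and ejects 4; 4 enters row 1 and ejects 2. So w(3) = 2. P is now [[4], [6]].
Step i=2: Q has 2 at row 2, column 1; remove 6 from row 2 of P and reverse-bump: 6 enters row 1 and ejects 4. So w(2) = 4. P is now [[6]].
Step i=1: Q has 1 at row 1, column 1; remove that cell from P, ejecting 6. So w(1) = 6. P is now [].

So w = 6 4 2 3 1 5.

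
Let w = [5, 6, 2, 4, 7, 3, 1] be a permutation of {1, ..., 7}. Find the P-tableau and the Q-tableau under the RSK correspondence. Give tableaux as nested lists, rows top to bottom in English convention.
Insert each entry of the permutation into P by Schensted row insertion, recording in Q the position of each new cell.

Insert 5: appended to row 1. P = [[5]].
Insert 6: appended to row 1. P = [[5, 6]].
Insert 2: 2 bumps 5 from row 1; 5 starts row 2. P = [[2, 6], [5]].
Insert 4: 4 bumps 6 from row 1; 6 appends to row 2. P = [[2, 4], [5, 6]].
Insert 7: appended to row 1. P = [[2, 4, 7], [5, 6]].
Insert 3: 3 bumps 4 from row 1; 4 bumps 5 from row 2; 5 starts row 3. P = [[2, 3, 7], [4, 6], [5]].
Insert 1: 1 bumps 2 from row 1; 2 bumps 4 from row 2; 4 bumps 5 from row 3; 5 starts row 4. P = [[1, 3, 7], [2, 6], [4], [5]].

So P = [[1, 3, 7], [2, 6], [4], [5]], Q = [[1, 2, 5], [3, 4], [6], [7]].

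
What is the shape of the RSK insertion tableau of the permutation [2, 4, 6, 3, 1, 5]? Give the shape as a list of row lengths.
Row-insert each entry into an empty tableau.

After inserting 2: P = [[2]].
After inserting 4: P = [[2, 4]].
After inserting 6: P = [[2, 4, 6]].
After inserting 3: P = [[2, 3, 6], [4]].
After inserting 1: P = [[1, 3, 6], [2], [4]].
After inserting 5: P = [[1, 3, 5], [2, 6], [4]].

The final insertion tableau P = [[1, 3, 5], [2, 6], [4]] has shape [3, 2, 1].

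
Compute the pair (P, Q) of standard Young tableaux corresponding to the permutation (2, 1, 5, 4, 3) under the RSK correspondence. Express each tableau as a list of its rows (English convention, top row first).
P = [[1, 3], [2, 4], [5]], Q = [[1, 3], [2, 4], [5]]

Insert each entry of the permutation into P by Schensted row insertion, recording in Q the position of each new cell.

Insert 2: appended to row 1. P = [[2]].
Insert 1: 1 bumps 2 from row 1; 2 starts row 2. P = [[1], [2]].
Insert 5: appended to row 1. P = [[1, 5], [2]].
Insert 4: 4 bumps 5 from row 1; 5 appends to row 2. P = [[1, 4], [2, 5]].
Insert 3: 3 bumps 4 from row 1; 4 bumps 5 from row 2; 5 starts row 3. P = [[1, 3], [2, 4], [5]].

So P = [[1, 3], [2, 4], [5]], Q = [[1, 3], [2, 4], [5]].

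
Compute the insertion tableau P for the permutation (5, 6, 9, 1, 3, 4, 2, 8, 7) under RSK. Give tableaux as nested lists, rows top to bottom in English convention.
Insert 5: appended to row 1. P = [[5]].
Insert 6: appended to row 1. P = [[5, 6]].
Insert 9: appended to row 1. P = [[5, 6, 9]].
Insert 1: 1 bumps 5 from row 1; 5 starts row 2. P = [[1, 6, 9], [5]].
Insert 3: 3 bumps 6 from row 1; 6 appends to row 2. P = [[1, 3, 9], [5, 6]].
Insert 4: 4 bumps 9 from row 1; 9 appends to row 2. P = [[1, 3, 4], [5, 6, 9]].
Insert 2: 2 bumps 3 from row 1; 3 bumps 5 from row 2; 5 starts row 3. P = [[1, 2, 4], [3, 6, 9], [5]].
Insert 8: appended to row 1. P = [[1, 2, 4, 8], [3, 6, 9], [5]].
Insert 7: 7 bumps 8 from row 1; 8 bumps 9 from row 2; 9 appends to row 3. P = [[1, 2, 4, 7], [3, 6, 8], [5, 9]].

So P = [[1, 2, 4, 7], [3, 6, 8], [5, 9]].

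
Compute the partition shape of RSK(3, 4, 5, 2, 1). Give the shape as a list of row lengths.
Row-insert each entry into an empty tableau.

After inserting 3: P = [[3]].
After inserting 4: P = [[3, 4]].
After inserting 5: P = [[3, 4, 5]].
After inserting 2: P = [[2, 4, 5], [3]].
After inserting 1: P = [[1, 4, 5], [2], [3]].

The final insertion tableau P = [[1, 4, 5], [2], [3]] has shape [3, 1, 1].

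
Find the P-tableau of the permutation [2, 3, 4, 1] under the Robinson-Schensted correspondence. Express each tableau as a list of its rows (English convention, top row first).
P = [[1, 3, 4], [2]]

Insert 2: appended to row 1. P = [[2]].
Insert 3: appended to row 1. P = [[2, 3]].
Insert 4: appended to row 1. P = [[2, 3, 4]].
Insert 1: 1 bumps 2 from row 1; 2 starts row 2. P = [[1, 3, 4], [2]].

So P = [[1, 3, 4], [2]].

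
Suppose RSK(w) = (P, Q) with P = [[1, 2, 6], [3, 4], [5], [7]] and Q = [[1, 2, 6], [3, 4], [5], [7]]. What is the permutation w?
3 7 1 5 4 6 2

Reverse RSK: for i = n, n-1, ..., 1, locate i in Q, remove the corresponding corner cell from P, and reverse-bump its entry up through P; the value ejected from row 1 is w(i).

So w = 3 7 1 5 4 6 2.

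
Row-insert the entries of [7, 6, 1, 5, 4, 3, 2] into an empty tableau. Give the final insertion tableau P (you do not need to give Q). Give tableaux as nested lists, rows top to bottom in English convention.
P = [[1, 2], [3], [4], [5], [6], [7]]

After inserting 7: P = [[7]].
After inserting 6: P = [[6], [7]].
After inserting 1: P = [[1], [6], [7]].
After inserting 5: P = [[1, 5], [6], [7]].
After inserting 4: P = [[1, 4], [5], [6], [7]].
After inserting 3: P = [[1, 3], [4], [5], [6], [7]].
After inserting 2: P = [[1, 2], [3], [4], [5], [6], [7]].

So P = [[1, 2], [3], [4], [5], [6], [7]].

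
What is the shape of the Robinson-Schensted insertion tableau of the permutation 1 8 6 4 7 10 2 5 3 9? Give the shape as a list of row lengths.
Row-insert each entry into an empty tableau.

After inserting 1: P = [[1]].
After inserting 8: P = [[1, 8]].
After inserting 6: P = [[1, 6], [8]].
After inserting 4: P = [[1, 4], [6], [8]].
After inserting 7: P = [[1, 4, 7], [6], [8]].
After inserting 10: P = [[1, 4, 7, 10], [6], [8]].
After inserting 2: P = [[1, 2, 7, 10], [4], [6], [8]].
After inserting 5: P = [[1, 2, 5, 10], [4, 7], [6], [8]].
After inserting 3: P = [[1, 2, 3, 10], [4, 5], [6, 7], [8]].
After inserting 9: P = [[1, 2, 3, 9], [4, 5, 10], [6, 7], [8]].

The final insertion tableau P = [[1, 2, 3, 9], [4, 5, 10], [6, 7], [8]] has shape [4, 3, 2, 1].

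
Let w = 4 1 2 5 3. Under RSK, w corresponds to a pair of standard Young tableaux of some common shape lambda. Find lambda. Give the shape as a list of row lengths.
[3, 2]

Row-insert each entry into an empty tableau.

After inserting 4: P = [[4]].
After inserting 1: P = [[1], [4]].
After inserting 2: P = [[1, 2], [4]].
After inserting 5: P = [[1, 2, 5], [4]].
After inserting 3: P = [[1, 2, 3], [4, 5]].

The final insertion tableau P = [[1, 2, 3], [4, 5]] has shape [3, 2].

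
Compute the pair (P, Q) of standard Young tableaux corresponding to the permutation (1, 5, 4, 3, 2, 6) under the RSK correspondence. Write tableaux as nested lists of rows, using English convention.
Insert each entry of the permutation into P by Schensted row insertion, recording in Q the position of each new cell.

Insert 1: appended to row 1. P = [[1]].
Insert 5: appended to row 1. P = [[1, 5]].
Insert 4: 4 bumps 5 from row 1; 5 starts row 2. P = [[1, 4], [5]].
Insert 3: 3 bumps 4 from row 1; 4 bumps 5 from row 2; 5 starts row 3. P = [[1, 3], [4], [5]].
Insert 2: 2 bumps 3 from row 1; 3 bumps 4 from row 2; 4 bumps 5 from row 3; 5 starts row 4. P = [[1, 2], [3], [4], [5]].
Insert 6: appended to row 1. P = [[1, 2, 6], [3], [4], [5]].

So P = [[1, 2, 6], [3], [4], [5]], Q = [[1, 2, 6], [3], [4], [5]].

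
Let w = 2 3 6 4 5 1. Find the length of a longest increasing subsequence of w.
4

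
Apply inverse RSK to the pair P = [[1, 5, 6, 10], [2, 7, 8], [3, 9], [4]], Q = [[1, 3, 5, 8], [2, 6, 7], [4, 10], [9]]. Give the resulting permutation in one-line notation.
Reverse the RSK construction: for i from n down to 1, find the cell of Q containing i, remove the entry at that cell from P, and reverse-bump it up through P; the value ejected from row 1 is w(i).

Step i=10: Q has 10 at row 3, column 2; remove 9 from row 3 of P and reverse-bump: 9 enters row 2 and ejects 8; 8 enters row 1 and ejects 6. So w(10) = 6. P is now [[1, 5, 8, 10], [2, 7, 9], [3], [4]].
Step i=9: Q has 9 at row 4, column 1; remove 4 from row 4 of P and reverse-bump: 4 enters row 3 and ejects 3; 3 enters row 2 and ejects 2; 2 enters row 1 and ejects 1. So w(9) = 1. P is now [[2, 5, 8, 10], [3, 7, 9], [4]].
Step i=8: Q has 8 at row 1, column 4; remove that cell from P, ejecting 10. So w(8) = 10. P is now [[2, 5, 8], [3, 7, 9], [4]].
Step i=7: Q has 7 at row 2, column 3; remove 9 from row 2 of P and reverse-bump: 9 enters row 1 and ejects 8. So w(7) = 8. P is now [[2, 5, 9], [3, 7], [4]].
Step i=6: Q has 6 at row 2, column 2; remove 7 from row 2 of P and reverse-bump: 7 enters row 1 and ejects 5. So w(6) = 5. P is now [[2, 7, 9], [3], [4]].
Step i=5: Q has 5 at row 1, column 3; remove that cell from P, ejecting 9. So w(5) = 9. P is now [[2, 7], [3], [4]].
Step i=4: Q has 4 at row 3, column 1; remove 4 from row 3 of P and reverse-bump: 4 enters row 2 and ejects 3; 3 enters row 1 and ejects 2. So w(4) = 2. P is now [[3, 7], [4]].
Step i=3: Q has 3 at row 1, column 2; remove that cell from P, ejecting 7. So w(3) = 7. P is now [[3], [4]].
Step i=2: Q has 2 at row 2, column 1; remove 4 from row 2 of P and reverse-bump: 4 enters row 1 and ejects 3. So w(2) = 3. P is now [[4]].
Step i=1: Q has 1 at row 1, column 1; remove that cell from P, ejecting 4. So w(1) = 4. P is now [].

So w = 4 3 7 2 9 5 8 10 1 6.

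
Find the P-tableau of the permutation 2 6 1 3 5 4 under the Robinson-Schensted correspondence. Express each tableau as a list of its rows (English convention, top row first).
P = [[1, 3, 4], [2, 5], [6]]

Insert 2: appended to row 1. P = [[2]].
Insert 6: appended to row 1. P = [[2, 6]].
Insert 1: 1 bumps 2 from row 1; 2 starts row 2. P = [[1, 6], [2]].
Insert 3: 3 bumps 6 from row 1; 6 appends to row 2. P = [[1, 3], [2, 6]].
Insert 5: appended to row 1. P = [[1, 3, 5], [2, 6]].
Insert 4: 4 bumps 5 from row 1; 5 bumps 6 from row 2; 6 starts row 3. P = [[1, 3, 4], [2, 5], [6]].

So P = [[1, 3, 4], [2, 5], [6]].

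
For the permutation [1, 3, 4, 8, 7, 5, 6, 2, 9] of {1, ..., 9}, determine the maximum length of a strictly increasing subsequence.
6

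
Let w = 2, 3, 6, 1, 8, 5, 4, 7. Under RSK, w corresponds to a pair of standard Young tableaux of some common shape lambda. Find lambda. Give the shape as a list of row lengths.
Row-insert each entry into an empty tableau.

After inserting 2: P = [[2]].
After inserting 3: P = [[2, 3]].
After inserting 6: P = [[2, 3, 6]].
After inserting 1: P = [[1, 3, 6], [2]].
After inserting 8: P = [[1, 3, 6, 8], [2]].
After inserting 5: P = [[1, 3, 5, 8], [2, 6]].
After inserting 4: P = [[1, 3, 4, 8], [2, 5], [6]].
After inserting 7: P = [[1, 3, 4, 7], [2, 5, 8], [6]].

The final insertion tableau P = [[1, 3, 4, 7], [2, 5, 8], [6]] has shape [4, 3, 1].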